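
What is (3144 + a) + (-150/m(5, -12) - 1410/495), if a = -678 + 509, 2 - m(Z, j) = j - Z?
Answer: 1858589/627 ≈ 2964.3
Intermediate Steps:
m(Z, j) = 2 + Z - j (m(Z, j) = 2 - (j - Z) = 2 + (Z - j) = 2 + Z - j)
a = -169
(3144 + a) + (-150/m(5, -12) - 1410/495) = (3144 - 169) + (-150/(2 + 5 - 1*(-12)) - 1410/495) = 2975 + (-150/(2 + 5 + 12) - 1410*1/495) = 2975 + (-150/19 - 94/33) = 2975 - 6736/627 = 1858589/627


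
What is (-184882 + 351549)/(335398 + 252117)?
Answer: 166667/587515 ≈ 0.28368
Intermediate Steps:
(-184882 + 351549)/(335398 + 252117) = 166667/587515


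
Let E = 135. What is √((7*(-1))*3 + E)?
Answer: √114 ≈ 10.677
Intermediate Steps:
√((7*(-1))*3 + E) = √((7*(-1))*3 + 135) = √(-7*3 + 135) = √(-21 + 135) = √114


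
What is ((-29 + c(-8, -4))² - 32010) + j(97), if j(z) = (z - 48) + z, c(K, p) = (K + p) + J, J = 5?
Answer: -30568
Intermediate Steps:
c(K, p) = 5 + K + p (c(K, p) = (K + p) + 5 = 5 + K + p)
j(z) = -48 + 2*z (j(z) = (-48 + z) + z = -48 + 2*z)
((-29 + c(-8, -4))² - 32010) + j(97) = ((-29 + (5 - 8 - 4))² - 32010) + (-48 + 2*97) = ((-29 - 7)² - 32010) + (-48 + 194) = ((-36)² - 32010) + 146 = (1296 - 32010) + 146 = -30714 + 146 = -30568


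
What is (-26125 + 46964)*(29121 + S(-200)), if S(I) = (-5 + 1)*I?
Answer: 623523719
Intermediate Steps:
S(I) = -4*I
(-26125 + 46964)*(29121 + S(-200)) = (-26125 + 46964)*(29121 - 4*(-200)) = 20839*(29121 + 800) = 20839*29921 = 623523719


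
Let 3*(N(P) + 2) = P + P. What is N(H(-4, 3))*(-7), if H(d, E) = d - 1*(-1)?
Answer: 28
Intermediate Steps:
H(d, E) = 1 + d (H(d, E) = d + 1 = 1 + d)
N(P) = -2 + 2*P/3 (N(P) = -2 + (P + P)/3 = -2 + (2*P)/3 = -2 + 2*P/3)
N(H(-4, 3))*(-7) = (-2 + 2*(1 - 4)/3)*(-7) = (-2 + (2/3)*(-3))*(-7) = (-2 - 2)*(-7) = -4*(-7) = 28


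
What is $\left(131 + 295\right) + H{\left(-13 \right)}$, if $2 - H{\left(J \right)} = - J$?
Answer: $415$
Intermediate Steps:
$H{\left(J \right)} = 2 + J$ ($H{\left(J \right)} = 2 - - J = 2 + J$)
$\left(131 + 295\right) + H{\left(-13 \right)} = \left(131 + 295\right) + \left(2 - 13\right) = 426 - 11 = 415$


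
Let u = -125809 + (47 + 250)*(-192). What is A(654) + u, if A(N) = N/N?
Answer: -182832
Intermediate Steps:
A(N) = 1
u = -182833 (u = -125809 + 297*(-192) = -125809 - 57024 = -182833)
A(654) + u = 1 - 182833 = -182832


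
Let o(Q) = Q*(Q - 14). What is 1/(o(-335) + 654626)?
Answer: 1/771541 ≈ 1.2961e-6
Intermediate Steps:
o(Q) = Q*(-14 + Q)
1/(o(-335) + 654626) = 1/(-335*(-14 - 335) + 654626) = 1/(-335*(-349) + 654626) = 1/(116915 + 654626) = 1/771541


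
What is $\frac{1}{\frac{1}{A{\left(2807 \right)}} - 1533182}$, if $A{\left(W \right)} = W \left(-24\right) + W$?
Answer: $- \frac{64561}{98983763103} \approx -6.5224 \cdot 10^{-7}$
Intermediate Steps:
$A{\left(W \right)} = - 23 W$ ($A{\left(W \right)} = - 24 W + W = - 23 W$)
$\frac{1}{\frac{1}{A{\left(2807 \right)}} - 1533182} = \frac{1}{\frac{1}{\left(-23\right) 2807} - 1533182} = \frac{1}{\frac{1}{-64561} - 1533182} = \frac{1}{- \frac{1}{64561} + \left(-2369443 + 836261\right)} = \frac{1}{- \frac{1}{64561} - 1533182} = \frac{1}{- \frac{98983763103}{64561}} = - \frac{64561}{98983763103}$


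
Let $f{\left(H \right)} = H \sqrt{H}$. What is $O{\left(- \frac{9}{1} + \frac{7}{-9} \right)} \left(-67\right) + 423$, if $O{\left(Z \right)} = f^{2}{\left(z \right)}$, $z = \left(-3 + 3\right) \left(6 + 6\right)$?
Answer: $423$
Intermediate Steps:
$z = 0$ ($z = 0 \cdot 12 = 0$)
$f{\left(H \right)} = H^{\frac{3}{2}}$
$O{\left(Z \right)} = 0$ ($O{\left(Z \right)} = \left(0^{\frac{3}{2}}\right)^{2} = 0^{2} = 0$)
$O{\left(- \frac{9}{1} + \frac{7}{-9} \right)} \left(-67\right) + 423 = 0 \left(-67\right) + 423 = 0 + 423 = 423$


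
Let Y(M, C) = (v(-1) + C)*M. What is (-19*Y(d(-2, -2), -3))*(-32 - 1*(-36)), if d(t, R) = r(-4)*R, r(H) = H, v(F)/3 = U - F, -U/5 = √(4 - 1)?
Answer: 9120*√3 ≈ 15796.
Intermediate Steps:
U = -5*√3 (U = -5*√(4 - 1) = -5*√3 ≈ -8.6602)
v(F) = -15*√3 - 3*F (v(F) = 3*(-5*√3 - F) = 3*(-F - 5*√3) = -15*√3 - 3*F)
d(t, R) = -4*R
Y(M, C) = M*(3 + C - 15*√3) (Y(M, C) = ((-15*√3 - 3*(-1)) + C)*M = ((-15*√3 + 3) + C)*M = ((3 - 15*√3) + C)*M = (3 + C - 15*√3)*M = M*(3 + C - 15*√3))
(-19*Y(d(-2, -2), -3))*(-32 - 1*(-36)) = (-19*(-4*(-2))*(3 - 3 - 15*√3))*(-32 - 1*(-36)) = (-152*(-15*√3))*(-32 + 36) = -(-2280)*√3*4 = (2280*√3)*4 = 9120*√3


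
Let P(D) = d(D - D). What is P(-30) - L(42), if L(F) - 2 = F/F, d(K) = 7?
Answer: 4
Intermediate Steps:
L(F) = 3 (L(F) = 2 + F/F = 2 + 1 = 3)
P(D) = 7
P(-30) - L(42) = 7 - 1*3 = 7 - 3 = 4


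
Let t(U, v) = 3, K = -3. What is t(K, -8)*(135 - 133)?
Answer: 6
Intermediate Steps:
t(K, -8)*(135 - 133) = 3*(135 - 133) = 3*2 = 6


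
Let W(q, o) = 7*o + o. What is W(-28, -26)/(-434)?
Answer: 104/217 ≈ 0.47926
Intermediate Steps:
W(q, o) = 8*o
W(-28, -26)/(-434) = (8*(-26))/(-434) = -208*(-1/434) = 104/217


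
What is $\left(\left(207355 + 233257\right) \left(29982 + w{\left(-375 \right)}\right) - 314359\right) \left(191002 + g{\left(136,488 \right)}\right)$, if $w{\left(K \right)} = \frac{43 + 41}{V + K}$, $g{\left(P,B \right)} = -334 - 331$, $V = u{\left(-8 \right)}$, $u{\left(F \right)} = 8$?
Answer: $\frac{922768061927590879}{367} \approx 2.5144 \cdot 10^{15}$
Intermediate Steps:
$V = 8$
$g{\left(P,B \right)} = -665$
$w{\left(K \right)} = \frac{84}{8 + K}$ ($w{\left(K \right)} = \frac{43 + 41}{8 + K} = \frac{84}{8 + K}$)
$\left(\left(207355 + 233257\right) \left(29982 + w{\left(-375 \right)}\right) - 314359\right) \left(191002 + g{\left(136,488 \right)}\right) = \left(\left(207355 + 233257\right) \left(29982 + \frac{84}{8 - 375}\right) - 314359\right) \left(191002 - 665\right) = \left(440612 \left(29982 + \frac{84}{-367}\right) - 314359\right) 190337 = \left(440612 \left(29982 + 84 \left(- \frac{1}{367}\right)\right) - 314359\right) 190337 = \left(440612 \left(29982 - \frac{84}{367}\right) - 314359\right) 190337 = \left(440612 \cdot \frac{11003310}{367} - 314359\right) 190337 = \left(\frac{4848190425720}{367} - 314359\right) 190337 = \frac{4848075055967}{367} \cdot 190337 = \frac{922768061927590879}{367}$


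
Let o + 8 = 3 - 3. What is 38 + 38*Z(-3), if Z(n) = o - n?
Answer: -152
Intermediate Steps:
o = -8 (o = -8 + (3 - 3) = -8 + 0 = -8)
Z(n) = -8 - n
38 + 38*Z(-3) = 38 + 38*(-8 - 1*(-3)) = 38 + 38*(-8 + 3) = 38 + 38*(-5) = 38 - 190 = -152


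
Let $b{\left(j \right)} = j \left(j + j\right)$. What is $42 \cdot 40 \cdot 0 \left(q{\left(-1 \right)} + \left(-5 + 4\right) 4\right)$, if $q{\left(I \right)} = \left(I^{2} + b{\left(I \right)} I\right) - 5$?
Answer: $0$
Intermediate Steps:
$b{\left(j \right)} = 2 j^{2}$ ($b{\left(j \right)} = j 2 j = 2 j^{2}$)
$q{\left(I \right)} = -5 + I^{2} + 2 I^{3}$ ($q{\left(I \right)} = \left(I^{2} + 2 I^{2} I\right) - 5 = \left(I^{2} + 2 I^{3}\right) - 5 = -5 + I^{2} + 2 I^{3}$)
$42 \cdot 40 \cdot 0 \left(q{\left(-1 \right)} + \left(-5 + 4\right) 4\right) = 42 \cdot 40 \cdot 0 \left(\left(-5 + \left(-1\right)^{2} + 2 \left(-1\right)^{3}\right) + \left(-5 + 4\right) 4\right) = 1680 \cdot 0 \left(\left(-5 + 1 + 2 \left(-1\right)\right) - 4\right) = 1680 \cdot 0 \left(\left(-5 + 1 - 2\right) - 4\right) = 1680 \cdot 0 \left(-6 - 4\right) = 1680 \cdot 0 \left(-10\right) = 1680 \cdot 0 = 0$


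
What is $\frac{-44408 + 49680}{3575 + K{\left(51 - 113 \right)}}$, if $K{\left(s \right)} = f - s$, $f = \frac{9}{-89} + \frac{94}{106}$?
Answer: $\frac{24868024}{17159435} \approx 1.4492$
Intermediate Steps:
$f = \frac{3706}{4717}$ ($f = 9 \left(- \frac{1}{89}\right) + 94 \cdot \frac{1}{106} = - \frac{9}{89} + \frac{47}{53} = \frac{3706}{4717} \approx 0.78567$)
$K{\left(s \right)} = \frac{3706}{4717} - s$
$\frac{-44408 + 49680}{3575 + K{\left(51 - 113 \right)}} = \frac{-44408 + 49680}{3575 + \left(\frac{3706}{4717} - \left(51 - 113\right)\right)} = \frac{5272}{3575 + \left(\frac{3706}{4717} - \left(51 - 113\right)\right)} = \frac{5272}{3575 + \left(\frac{3706}{4717} - -62\right)} = \frac{5272}{3575 + \left(\frac{3706}{4717} + 62\right)} = \frac{5272}{3575 + \frac{296160}{4717}} = \frac{5272}{\frac{17159435}{4717}} = 5272 \cdot \frac{4717}{17159435} = \frac{24868024}{17159435}$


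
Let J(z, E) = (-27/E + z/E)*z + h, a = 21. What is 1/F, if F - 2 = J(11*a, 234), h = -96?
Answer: 13/1396 ≈ 0.0093123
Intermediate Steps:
J(z, E) = -96 + z*(-27/E + z/E) (J(z, E) = (-27/E + z/E)*z - 96 = z*(-27/E + z/E) - 96 = -96 + z*(-27/E + z/E))
F = 1396/13 (F = 2 + ((11*21)**2 - 96*234 - 297*21)/234 = 2 + (231**2 - 22464 - 27*231)/234 = 2 + (53361 - 22464 - 6237)/234 = 2 + (1/234)*24660 = 2 + 1370/13 = 1396/13 ≈ 107.38)
1/F = 1/(1396/13) = 13/1396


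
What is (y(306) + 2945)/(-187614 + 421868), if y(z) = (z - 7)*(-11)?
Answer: -172/117127 ≈ -0.0014685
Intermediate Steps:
y(z) = 77 - 11*z (y(z) = (-7 + z)*(-11) = 77 - 11*z)
(y(306) + 2945)/(-187614 + 421868) = ((77 - 11*306) + 2945)/(-187614 + 421868) = ((77 - 3366) + 2945)/234254 = (-3289 + 2945)*(1/234254) = -344*1/234254 = -172/117127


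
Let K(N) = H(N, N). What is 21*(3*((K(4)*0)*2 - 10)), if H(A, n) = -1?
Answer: -630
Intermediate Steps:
K(N) = -1
21*(3*((K(4)*0)*2 - 10)) = 21*(3*(-1*0*2 - 10)) = 21*(3*(0*2 - 10)) = 21*(3*(0 - 10)) = 21*(3*(-10)) = 21*(-30) = -630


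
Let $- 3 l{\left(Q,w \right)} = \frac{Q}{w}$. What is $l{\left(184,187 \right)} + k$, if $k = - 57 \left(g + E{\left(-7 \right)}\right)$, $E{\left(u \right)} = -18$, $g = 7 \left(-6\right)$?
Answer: $\frac{1918436}{561} \approx 3419.7$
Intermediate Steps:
$g = -42$
$l{\left(Q,w \right)} = - \frac{Q}{3 w}$ ($l{\left(Q,w \right)} = - \frac{Q \frac{1}{w}}{3} = - \frac{Q}{3 w}$)
$k = 3420$ ($k = - 57 \left(-42 - 18\right) = \left(-57\right) \left(-60\right) = 3420$)
$l{\left(184,187 \right)} + k = \left(- \frac{1}{3}\right) 184 \cdot \frac{1}{187} + 3420 = - \frac{184}{561} + 3420 = \frac{1918436}{561}$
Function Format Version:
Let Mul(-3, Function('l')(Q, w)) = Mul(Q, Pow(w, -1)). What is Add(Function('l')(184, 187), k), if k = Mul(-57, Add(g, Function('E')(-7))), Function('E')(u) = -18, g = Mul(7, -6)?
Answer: Rational(1918436, 561) ≈ 3419.7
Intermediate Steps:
g = -42
Function('l')(Q, w) = Mul(Rational(-1, 3), Q, Pow(w, -1)) (Function('l')(Q, w) = Mul(Rational(-1, 3), Mul(Q, Pow(w, -1))) = Mul(Rational(-1, 3), Q, Pow(w, -1)))
k = 3420 (k = Mul(-57, Add(-42, -18)) = Mul(-57, -60) = 3420)
Add(Function('l')(184, 187), k) = Add(Mul(Rational(-1, 3), 184, Pow(187, -1)), 3420) = Add(Mul(Rational(-1, 3), 184, Rational(1, 187)), 3420) = Add(Rational(-184, 561), 3420) = Rational(1918436, 561)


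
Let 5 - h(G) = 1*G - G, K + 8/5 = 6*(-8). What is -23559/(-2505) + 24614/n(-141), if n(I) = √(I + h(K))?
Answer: 7853/835 - 12307*I*√34/34 ≈ 9.4048 - 2110.6*I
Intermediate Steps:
K = -248/5 (K = -8/5 + 6*(-8) = -8/5 - 48 = -248/5 ≈ -49.600)
h(G) = 5 (h(G) = 5 - (1*G - G) = 5 - (G - G) = 5 - 1*0 = 5 + 0 = 5)
n(I) = √(5 + I) (n(I) = √(I + 5) = √(5 + I))
-23559/(-2505) + 24614/n(-141) = -23559/(-2505) + 24614/(√(5 - 141)) = -23559*(-1/2505) + 24614/(√(-136)) = 7853/835 + 24614/((2*I*√34)) = 7853/835 + 24614*(-I*√34/68) = 7853/835 - 12307*I*√34/34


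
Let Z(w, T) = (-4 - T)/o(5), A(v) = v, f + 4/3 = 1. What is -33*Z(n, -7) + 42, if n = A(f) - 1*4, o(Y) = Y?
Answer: 111/5 ≈ 22.200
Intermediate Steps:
f = -1/3 (f = -4/3 + 1 = -1/3 ≈ -0.33333)
n = -13/3 (n = -1/3 - 1*4 = -1/3 - 4 = -13/3 ≈ -4.3333)
Z(w, T) = -4/5 - T/5 (Z(w, T) = (-4 - T)/5 = (-4 - T)*(1/5) = -4/5 - T/5)
-33*Z(n, -7) + 42 = -33*(-4/5 - 1/5*(-7)) + 42 = -33*(-4/5 + 7/5) + 42 = -33*3/5 + 42 = -99/5 + 42 = 111/5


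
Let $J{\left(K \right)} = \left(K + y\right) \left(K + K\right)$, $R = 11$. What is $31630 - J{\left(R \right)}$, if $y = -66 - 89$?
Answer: $34798$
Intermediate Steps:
$y = -155$
$J{\left(K \right)} = 2 K \left(-155 + K\right)$ ($J{\left(K \right)} = \left(K - 155\right) \left(K + K\right) = \left(-155 + K\right) 2 K = 2 K \left(-155 + K\right)$)
$31630 - J{\left(R \right)} = 31630 - 2 \cdot 11 \left(-155 + 11\right) = 31630 - 2 \cdot 11 \left(-144\right) = 31630 - -3168 = 31630 + 3168 = 34798$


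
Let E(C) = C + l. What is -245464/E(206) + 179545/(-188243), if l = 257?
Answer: -46290009087/87156509 ≈ -531.11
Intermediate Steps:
E(C) = 257 + C (E(C) = C + 257 = 257 + C)
-245464/E(206) + 179545/(-188243) = -245464/(257 + 206) + 179545/(-188243) = -245464/463 + 179545*(-1/188243) = -245464*1/463 - 179545/188243 = -245464/463 - 179545/188243 = -46290009087/87156509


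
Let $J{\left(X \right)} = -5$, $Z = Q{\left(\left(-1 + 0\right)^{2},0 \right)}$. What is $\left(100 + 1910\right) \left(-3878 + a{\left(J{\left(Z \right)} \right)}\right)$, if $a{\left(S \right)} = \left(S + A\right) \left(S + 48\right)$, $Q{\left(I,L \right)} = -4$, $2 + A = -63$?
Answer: $-13844880$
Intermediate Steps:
$A = -65$ ($A = -2 - 63 = -65$)
$Z = -4$
$a{\left(S \right)} = \left(-65 + S\right) \left(48 + S\right)$ ($a{\left(S \right)} = \left(S - 65\right) \left(S + 48\right) = \left(-65 + S\right) \left(48 + S\right)$)
$\left(100 + 1910\right) \left(-3878 + a{\left(J{\left(Z \right)} \right)}\right) = \left(100 + 1910\right) \left(-3878 - \left(3035 - 25\right)\right) = 2010 \left(-3878 + \left(-3120 + 25 + 85\right)\right) = 2010 \left(-3878 - 3010\right) = 2010 \left(-6888\right) = -13844880$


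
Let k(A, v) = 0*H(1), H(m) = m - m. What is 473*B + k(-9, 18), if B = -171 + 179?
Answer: 3784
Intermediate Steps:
H(m) = 0
k(A, v) = 0 (k(A, v) = 0*0 = 0)
B = 8
473*B + k(-9, 18) = 473*8 + 0 = 3784 + 0 = 3784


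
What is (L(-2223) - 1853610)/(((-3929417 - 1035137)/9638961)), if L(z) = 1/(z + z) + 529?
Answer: 3781593039667907/1051067004 ≈ 3.5979e+6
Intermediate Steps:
L(z) = 529 + 1/(2*z) (L(z) = 1/(2*z) + 529 = 529 + 1/(2*z))
(L(-2223) - 1853610)/(((-3929417 - 1035137)/9638961)) = ((529 + (1/2)/(-2223)) - 1853610)/(((-3929417 - 1035137)/9638961)) = ((529 + (1/2)*(-1/2223)) - 1853610)/((-4964554*1/9638961)) = ((529 - 1/4446) - 1853610)/(-4964554/9638961) = (2351933/4446 - 1853610)*(-9638961/4964554) = -8238798127/4446*(-9638961/4964554) = 3781593039667907/1051067004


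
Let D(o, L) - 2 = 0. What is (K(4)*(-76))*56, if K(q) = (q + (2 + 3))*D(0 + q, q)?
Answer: -76608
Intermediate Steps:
D(o, L) = 2 (D(o, L) = 2 + 0 = 2)
K(q) = 10 + 2*q (K(q) = (q + (2 + 3))*2 = (q + 5)*2 = (5 + q)*2 = 10 + 2*q)
(K(4)*(-76))*56 = ((10 + 2*4)*(-76))*56 = ((10 + 8)*(-76))*56 = (18*(-76))*56 = -1368*56 = -76608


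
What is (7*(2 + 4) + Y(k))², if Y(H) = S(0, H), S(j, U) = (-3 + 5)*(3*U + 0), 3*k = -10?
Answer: 484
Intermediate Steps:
k = -10/3 (k = (⅓)*(-10) = -10/3 ≈ -3.3333)
S(j, U) = 6*U (S(j, U) = 2*(3*U) = 6*U)
Y(H) = 6*H
(7*(2 + 4) + Y(k))² = (7*(2 + 4) + 6*(-10/3))² = (7*6 - 20)² = (42 - 20)² = 22² = 484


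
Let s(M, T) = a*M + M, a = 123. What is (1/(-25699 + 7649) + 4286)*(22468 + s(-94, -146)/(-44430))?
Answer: 6435672280462992/66830125 ≈ 9.6299e+7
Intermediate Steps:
s(M, T) = 124*M (s(M, T) = 123*M + M = 124*M)
(1/(-25699 + 7649) + 4286)*(22468 + s(-94, -146)/(-44430)) = (1/(-25699 + 7649) + 4286)*(22468 + (124*(-94))/(-44430)) = (1/(-18050) + 4286)*(22468 - 11656*(-1/44430)) = (-1/18050 + 4286)*(22468 + 5828/22215) = (77362299/18050)*(499132448/22215) = 6435672280462992/66830125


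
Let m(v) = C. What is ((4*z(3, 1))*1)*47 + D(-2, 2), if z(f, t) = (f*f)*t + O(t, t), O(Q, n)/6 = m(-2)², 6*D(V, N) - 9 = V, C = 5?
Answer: 179359/6 ≈ 29893.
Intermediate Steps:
D(V, N) = 3/2 + V/6
m(v) = 5
O(Q, n) = 150 (O(Q, n) = 6*5² = 6*25 = 150)
z(f, t) = 150 + t*f² (z(f, t) = (f*f)*t + 150 = f²*t + 150 = t*f² + 150 = 150 + t*f²)
((4*z(3, 1))*1)*47 + D(-2, 2) = ((4*(150 + 1*3²))*1)*47 + (3/2 + (⅙)*(-2)) = ((4*(150 + 1*9))*1)*47 + (3/2 - ⅓) = ((4*(150 + 9))*1)*47 + 7/6 = ((4*159)*1)*47 + 7/6 = (636*1)*47 + 7/6 = 636*47 + 7/6 = 29892 + 7/6 = 179359/6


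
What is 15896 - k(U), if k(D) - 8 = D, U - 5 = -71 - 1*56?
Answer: 16010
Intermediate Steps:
U = -122 (U = 5 + (-71 - 1*56) = 5 + (-71 - 56) = 5 - 127 = -122)
k(D) = 8 + D
15896 - k(U) = 15896 - (8 - 122) = 15896 - 1*(-114) = 15896 + 114 = 16010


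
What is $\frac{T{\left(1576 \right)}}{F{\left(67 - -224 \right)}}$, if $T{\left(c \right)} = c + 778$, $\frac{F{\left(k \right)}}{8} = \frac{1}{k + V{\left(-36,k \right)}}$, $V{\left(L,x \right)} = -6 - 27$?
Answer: $\frac{151833}{2} \approx 75917.0$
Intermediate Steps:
$V{\left(L,x \right)} = -33$ ($V{\left(L,x \right)} = -6 - 27 = -33$)
$F{\left(k \right)} = \frac{8}{-33 + k}$ ($F{\left(k \right)} = \frac{8}{k - 33} = \frac{8}{-33 + k}$)
$T{\left(c \right)} = 778 + c$
$\frac{T{\left(1576 \right)}}{F{\left(67 - -224 \right)}} = \frac{778 + 1576}{8 \frac{1}{-33 + \left(67 - -224\right)}} = \frac{2354}{8 \frac{1}{-33 + \left(67 + 224\right)}} = \frac{2354}{8 \frac{1}{-33 + 291}} = \frac{2354}{8 \cdot \frac{1}{258}} = \frac{2354}{\frac{4}{129}} = 2354 \cdot \frac{129}{4} = \frac{151833}{2}$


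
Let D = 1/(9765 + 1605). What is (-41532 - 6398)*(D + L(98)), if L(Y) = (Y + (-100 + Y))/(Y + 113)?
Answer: -5232666683/239907 ≈ -21811.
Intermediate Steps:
L(Y) = (-100 + 2*Y)/(113 + Y)
D = 1/11370 ≈ 8.7951e-5
(-41532 - 6398)*(D + L(98)) = (-41532 - 6398)*(1/11370 + 2*(-50 + 98)/(113 + 98)) = -47930*(1/11370 + 2*48/211) = -47930*(1/11370 + 2*(1/211)*48) = -47930*(1/11370 + 96/211) = -47930*1091731/2399070 = -5232666683/239907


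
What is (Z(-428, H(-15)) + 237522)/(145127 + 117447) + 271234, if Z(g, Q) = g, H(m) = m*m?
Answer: 2739201285/10099 ≈ 2.7124e+5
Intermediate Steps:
H(m) = m²
(Z(-428, H(-15)) + 237522)/(145127 + 117447) + 271234 = (-428 + 237522)/(145127 + 117447) + 271234 = 237094/262574 + 271234 = 237094*(1/262574) + 271234 = 9119/10099 + 271234 = 2739201285/10099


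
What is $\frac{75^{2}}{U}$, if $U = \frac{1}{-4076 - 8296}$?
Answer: $-69592500$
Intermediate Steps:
$U = - \frac{1}{12372}$ ($U = \frac{1}{-12372} = - \frac{1}{12372} \approx -8.0828 \cdot 10^{-5}$)
$\frac{75^{2}}{U} = \frac{75^{2}}{- \frac{1}{12372}} = 5625 \left(-12372\right) = -69592500$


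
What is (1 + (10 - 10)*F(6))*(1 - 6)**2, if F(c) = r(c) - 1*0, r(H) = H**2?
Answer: 25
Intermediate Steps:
F(c) = c**2 (F(c) = c**2 - 1*0 = c**2 + 0 = c**2)
(1 + (10 - 10)*F(6))*(1 - 6)**2 = (1 + (10 - 10)*6**2)*(1 - 6)**2 = (1 + 0*36)*(-5)**2 = (1 + 0)*25 = 1*25 = 25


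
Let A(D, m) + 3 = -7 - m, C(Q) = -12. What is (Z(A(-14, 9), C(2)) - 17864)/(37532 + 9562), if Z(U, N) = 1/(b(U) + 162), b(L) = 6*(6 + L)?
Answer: -1500575/3955896 ≈ -0.37933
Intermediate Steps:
b(L) = 36 + 6*L
A(D, m) = -10 - m (A(D, m) = -3 + (-7 - m) = -10 - m)
Z(U, N) = 1/(198 + 6*U) (Z(U, N) = 1/((36 + 6*U) + 162) = 1/(198 + 6*U))
(Z(A(-14, 9), C(2)) - 17864)/(37532 + 9562) = (1/(6*(33 + (-10 - 1*9))) - 17864)/(37532 + 9562) = (1/(6*(33 + (-10 - 9))) - 17864)/47094 = (1/(6*(33 - 19)) - 17864)*(1/47094) = ((1/6)/14 - 17864)*(1/47094) = ((1/6)*(1/14) - 17864)*(1/47094) = (1/84 - 17864)*(1/47094) = -1500575/84*1/47094 = -1500575/3955896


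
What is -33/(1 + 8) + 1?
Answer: -8/3 ≈ -2.6667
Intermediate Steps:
-33/(1 + 8) + 1 = -33/9 + 1 = (⅑)*(-33) + 1 = -11/3 + 1 = -8/3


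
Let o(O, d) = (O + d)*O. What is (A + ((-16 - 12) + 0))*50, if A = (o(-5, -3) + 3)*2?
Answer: 2900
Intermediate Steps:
o(O, d) = O*(O + d)
A = 86 (A = (-5*(-5 - 3) + 3)*2 = (-5*(-8) + 3)*2 = (40 + 3)*2 = 43*2 = 86)
(A + ((-16 - 12) + 0))*50 = (86 + ((-16 - 12) + 0))*50 = (86 + (-28 + 0))*50 = (86 - 28)*50 = 58*50 = 2900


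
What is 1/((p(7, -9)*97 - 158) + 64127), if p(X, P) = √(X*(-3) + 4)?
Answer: 63969/4092192914 - 97*I*√17/4092192914 ≈ 1.5632e-5 - 9.7733e-8*I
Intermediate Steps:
p(X, P) = √(4 - 3*X) (p(X, P) = √(-3*X + 4) = √(4 - 3*X))
1/((p(7, -9)*97 - 158) + 64127) = 1/((√(4 - 3*7)*97 - 158) + 64127) = 1/((√(4 - 21)*97 - 158) + 64127) = 1/((√(-17)*97 - 158) + 64127) = 1/(((I*√17)*97 - 158) + 64127) = 1/((97*I*√17 - 158) + 64127) = 1/((-158 + 97*I*√17) + 64127) = 1/(63969 + 97*I*√17)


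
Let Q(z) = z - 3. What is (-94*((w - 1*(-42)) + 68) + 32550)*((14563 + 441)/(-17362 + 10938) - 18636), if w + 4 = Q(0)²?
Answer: -29579411390/73 ≈ -4.0520e+8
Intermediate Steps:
Q(z) = -3 + z
w = 5 (w = -4 + (-3 + 0)² = -4 + (-3)² = -4 + 9 = 5)
(-94*((w - 1*(-42)) + 68) + 32550)*((14563 + 441)/(-17362 + 10938) - 18636) = (-94*((5 - 1*(-42)) + 68) + 32550)*((14563 + 441)/(-17362 + 10938) - 18636) = (-94*((5 + 42) + 68) + 32550)*(15004/(-6424) - 18636) = (-94*(47 + 68) + 32550)*(15004*(-1/6424) - 18636) = (-94*115 + 32550)*(-341/146 - 18636) = (-10810 + 32550)*(-2721197/146) = 21740*(-2721197/146) = -29579411390/73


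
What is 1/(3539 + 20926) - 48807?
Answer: -1194063254/24465 ≈ -48807.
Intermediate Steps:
1/(3539 + 20926) - 48807 = 1/24465 - 48807 = -1194063254/24465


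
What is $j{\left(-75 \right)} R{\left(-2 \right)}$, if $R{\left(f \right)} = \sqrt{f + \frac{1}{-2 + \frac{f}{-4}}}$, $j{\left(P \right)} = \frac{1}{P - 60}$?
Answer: $- \frac{2 i \sqrt{6}}{405} \approx - 0.012096 i$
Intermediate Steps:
$j{\left(P \right)} = \frac{1}{-60 + P}$
$R{\left(f \right)} = \sqrt{f + \frac{1}{-2 - \frac{f}{4}}}$ ($R{\left(f \right)} = \sqrt{f + \frac{1}{-2 + f \left(- \frac{1}{4}\right)}} = \sqrt{f + \frac{1}{-2 - \frac{f}{4}}}$)
$j{\left(-75 \right)} R{\left(-2 \right)} = \frac{\sqrt{\frac{-4 - 2 \left(8 - 2\right)}{8 - 2}}}{-60 - 75} = \frac{\sqrt{\frac{-4 - 12}{6}}}{-135} = - \frac{\sqrt{\frac{-4 - 12}{6}}}{135} = - \frac{\sqrt{\frac{1}{6} \left(-16\right)}}{135} = - \frac{\sqrt{- \frac{8}{3}}}{135} = - \frac{\frac{2}{3} i \sqrt{6}}{135} = - \frac{2 i \sqrt{6}}{405}$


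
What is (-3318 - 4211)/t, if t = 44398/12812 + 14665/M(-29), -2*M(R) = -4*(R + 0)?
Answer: 699346223/23164112 ≈ 30.191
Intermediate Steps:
M(R) = 2*R (M(R) = -(-2)*(R + 0) = -(-2)*R = 2*R)
t = -23164112/92887 (t = 44398/12812 + 14665/((2*(-29))) = 44398*(1/12812) + 14665/(-58) = 22199/6406 + 14665*(-1/58) = 22199/6406 - 14665/58 = -23164112/92887 ≈ -249.38)
(-3318 - 4211)/t = (-3318 - 4211)/(-23164112/92887) = -7529*(-92887/23164112) = 699346223/23164112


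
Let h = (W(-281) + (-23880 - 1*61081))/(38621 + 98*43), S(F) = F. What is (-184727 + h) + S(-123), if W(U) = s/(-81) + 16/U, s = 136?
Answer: -180224664196583/974967435 ≈ -1.8485e+5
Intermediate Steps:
W(U) = -136/81 + 16/U (W(U) = 136/(-81) + 16/U = 136*(-1/81) + 16/U = -136/81 + 16/U)
h = -1933836833/974967435 (h = ((-136/81 + 16/(-281)) + (-23880 - 1*61081))/(38621 + 98*43) = ((-136/81 + 16*(-1/281)) + (-23880 - 61081))/(38621 + 4214) = ((-136/81 - 16/281) - 84961)/42835 = (-39512/22761 - 84961)*(1/42835) = -1933836833/22761*1/42835 = -1933836833/974967435 ≈ -1.9835)
(-184727 + h) + S(-123) = (-184727 - 1933836833/974967435) - 123 = -180104743202078/974967435 - 123 = -180224664196583/974967435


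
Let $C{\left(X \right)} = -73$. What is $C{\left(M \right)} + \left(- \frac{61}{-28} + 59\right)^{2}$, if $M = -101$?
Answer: $\frac{2877137}{784} \approx 3669.8$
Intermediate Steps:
$C{\left(M \right)} + \left(- \frac{61}{-28} + 59\right)^{2} = -73 + \left(- \frac{61}{-28} + 59\right)^{2} = -73 + \left(\left(-61\right) \left(- \frac{1}{28}\right) + 59\right)^{2} = -73 + \left(\frac{61}{28} + 59\right)^{2} = -73 + \left(\frac{1713}{28}\right)^{2} = -73 + \frac{2934369}{784} = \frac{2877137}{784}$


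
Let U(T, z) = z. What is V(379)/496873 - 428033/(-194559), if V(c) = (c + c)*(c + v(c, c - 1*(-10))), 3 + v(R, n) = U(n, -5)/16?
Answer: 2144662608943/773368912056 ≈ 2.7731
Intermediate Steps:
v(R, n) = -53/16 (v(R, n) = -3 - 5/16 = -53/16)
V(c) = 2*c*(-53/16 + c) (V(c) = (c + c)*(c - 53/16) = (2*c)*(-53/16 + c) = 2*c*(-53/16 + c))
V(379)/496873 - 428033/(-194559) = ((⅛)*379*(-53 + 16*379))/496873 - 428033/(-194559) = ((⅛)*379*(-53 + 6064))*(1/496873) - 428033*(-1/194559) = ((⅛)*379*6011)*(1/496873) + 428033/194559 = (2278169/8)*(1/496873) + 428033/194559 = 2278169/3974984 + 428033/194559 = 2144662608943/773368912056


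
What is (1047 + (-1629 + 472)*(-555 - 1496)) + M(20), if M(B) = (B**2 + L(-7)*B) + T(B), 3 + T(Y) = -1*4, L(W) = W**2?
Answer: 2375427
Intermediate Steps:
T(Y) = -7 (T(Y) = -3 - 1*4 = -3 - 4 = -7)
M(B) = -7 + B**2 + 49*B (M(B) = (B**2 + (-7)**2*B) - 7 = (B**2 + 49*B) - 7 = -7 + B**2 + 49*B)
(1047 + (-1629 + 472)*(-555 - 1496)) + M(20) = (1047 + (-1629 + 472)*(-555 - 1496)) + (-7 + 20**2 + 49*20) = (1047 - 1157*(-2051)) + (-7 + 400 + 980) = (1047 + 2373007) + 1373 = 2374054 + 1373 = 2375427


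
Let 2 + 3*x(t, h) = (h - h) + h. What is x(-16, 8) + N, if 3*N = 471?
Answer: 159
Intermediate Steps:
N = 157 (N = (⅓)*471 = 157)
x(t, h) = -⅔ + h/3 (x(t, h) = -⅔ + ((h - h) + h)/3 = -⅔ + (0 + h)/3 = -⅔ + h/3)
x(-16, 8) + N = (-⅔ + (⅓)*8) + 157 = (-⅔ + 8/3) + 157 = 2 + 157 = 159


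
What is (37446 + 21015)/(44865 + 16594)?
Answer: 39/41 ≈ 0.95122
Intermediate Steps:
(37446 + 21015)/(44865 + 16594) = 58461/61459 = 58461*(1/61459) = 39/41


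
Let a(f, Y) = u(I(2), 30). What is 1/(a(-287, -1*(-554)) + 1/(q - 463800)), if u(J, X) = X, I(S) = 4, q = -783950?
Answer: 1247750/37432499 ≈ 0.033333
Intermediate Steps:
a(f, Y) = 30
1/(a(-287, -1*(-554)) + 1/(q - 463800)) = 1/(30 + 1/(-783950 - 463800)) = 1/(30 + 1/(-1247750)) = 1/(30 - 1/1247750) = 1/(37432499/1247750) = 1247750/37432499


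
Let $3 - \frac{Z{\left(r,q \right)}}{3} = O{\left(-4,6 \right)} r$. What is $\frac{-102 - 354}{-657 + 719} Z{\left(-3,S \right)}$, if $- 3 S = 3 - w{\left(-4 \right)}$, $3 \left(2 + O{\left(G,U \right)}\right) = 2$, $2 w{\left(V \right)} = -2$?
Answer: $\frac{684}{31} \approx 22.065$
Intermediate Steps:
$w{\left(V \right)} = -1$ ($w{\left(V \right)} = \frac{1}{2} \left(-2\right) = -1$)
$O{\left(G,U \right)} = - \frac{4}{3}$ ($O{\left(G,U \right)} = -2 + \frac{1}{3} \cdot 2 = -2 + \frac{2}{3} = - \frac{4}{3}$)
$S = - \frac{4}{3}$ ($S = - \frac{3 - -1}{3} = - \frac{3 + 1}{3} = \left(- \frac{1}{3}\right) 4 = - \frac{4}{3} \approx -1.3333$)
$Z{\left(r,q \right)} = 9 + 4 r$ ($Z{\left(r,q \right)} = 9 - 3 \left(- \frac{4 r}{3}\right) = 9 + 4 r$)
$\frac{-102 - 354}{-657 + 719} Z{\left(-3,S \right)} = \frac{-102 - 354}{-657 + 719} \left(9 + 4 \left(-3\right)\right) = - \frac{456}{62} \left(9 - 12\right) = \left(-456\right) \frac{1}{62} \left(-3\right) = \left(- \frac{228}{31}\right) \left(-3\right) = \frac{684}{31}$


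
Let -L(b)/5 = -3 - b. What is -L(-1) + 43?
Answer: 33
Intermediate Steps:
L(b) = 15 + 5*b (L(b) = -5*(-3 - b) = 15 + 5*b)
-L(-1) + 43 = -(15 + 5*(-1)) + 43 = -(15 - 5) + 43 = -1*10 + 43 = -10 + 43 = 33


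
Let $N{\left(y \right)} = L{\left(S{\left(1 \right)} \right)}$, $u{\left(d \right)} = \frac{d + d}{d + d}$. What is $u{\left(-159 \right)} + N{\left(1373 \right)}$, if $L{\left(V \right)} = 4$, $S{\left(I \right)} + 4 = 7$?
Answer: $5$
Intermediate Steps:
$S{\left(I \right)} = 3$ ($S{\left(I \right)} = -4 + 7 = 3$)
$u{\left(d \right)} = 1$ ($u{\left(d \right)} = \frac{2 d}{2 d} = 2 d \frac{1}{2 d} = 1$)
$N{\left(y \right)} = 4$
$u{\left(-159 \right)} + N{\left(1373 \right)} = 1 + 4 = 5$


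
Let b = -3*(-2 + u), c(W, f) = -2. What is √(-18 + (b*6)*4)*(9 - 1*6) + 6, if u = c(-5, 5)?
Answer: 6 + 9*√30 ≈ 55.295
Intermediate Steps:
u = -2
b = 12 (b = -3*(-2 - 2) = -3*(-4) = 12)
√(-18 + (b*6)*4)*(9 - 1*6) + 6 = √(-18 + (12*6)*4)*(9 - 1*6) + 6 = √(-18 + 72*4)*(9 - 6) + 6 = √(-18 + 288)*3 + 6 = √270*3 + 6 = (3*√30)*3 + 6 = 9*√30 + 6 = 6 + 9*√30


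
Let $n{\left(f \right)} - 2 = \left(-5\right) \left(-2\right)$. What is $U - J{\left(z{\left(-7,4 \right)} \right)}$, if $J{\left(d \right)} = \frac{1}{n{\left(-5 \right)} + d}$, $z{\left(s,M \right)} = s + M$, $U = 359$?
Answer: $\frac{3230}{9} \approx 358.89$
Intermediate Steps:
$n{\left(f \right)} = 12$ ($n{\left(f \right)} = 2 - -10 = 2 + 10 = 12$)
$z{\left(s,M \right)} = M + s$
$J{\left(d \right)} = \frac{1}{12 + d}$
$U - J{\left(z{\left(-7,4 \right)} \right)} = 359 - \frac{1}{12 + \left(4 - 7\right)} = 359 - \frac{1}{12 - 3} = 359 - \frac{1}{9} = \frac{3230}{9}$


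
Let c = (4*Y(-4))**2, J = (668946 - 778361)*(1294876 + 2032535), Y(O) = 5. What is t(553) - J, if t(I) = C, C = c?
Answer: 364068674965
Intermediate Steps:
J = -364068674565 (J = -109415*3327411 = -364068674565)
c = 400 (c = (4*5)**2 = 20**2 = 400)
C = 400
t(I) = 400
t(553) - J = 400 - 1*(-364068674565) = 400 + 364068674565 = 364068674965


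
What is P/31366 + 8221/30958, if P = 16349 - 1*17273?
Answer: 114627347/485514314 ≈ 0.23609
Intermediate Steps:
P = -924 (P = 16349 - 17273 = -924)
P/31366 + 8221/30958 = -924/31366 + 8221/30958 = -924*1/31366 + 8221*(1/30958) = -462/15683 + 8221/30958 = 114627347/485514314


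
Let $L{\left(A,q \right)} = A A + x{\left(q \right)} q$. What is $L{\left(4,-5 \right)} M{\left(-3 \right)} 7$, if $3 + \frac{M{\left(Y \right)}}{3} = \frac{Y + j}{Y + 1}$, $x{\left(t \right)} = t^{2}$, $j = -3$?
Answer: $0$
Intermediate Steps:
$M{\left(Y \right)} = -9 + \frac{3 \left(-3 + Y\right)}{1 + Y}$ ($M{\left(Y \right)} = -9 + 3 \frac{Y - 3}{Y + 1} = -9 + 3 \frac{-3 + Y}{1 + Y} = -9 + \frac{3 \left(-3 + Y\right)}{1 + Y}$)
$L{\left(A,q \right)} = A^{2} + q^{3}$ ($L{\left(A,q \right)} = A A + q^{2} q = A^{2} + q^{3}$)
$L{\left(4,-5 \right)} M{\left(-3 \right)} 7 = \left(4^{2} + \left(-5\right)^{3}\right) \frac{6 \left(-3 - -3\right)}{1 - 3} \cdot 7 = \left(16 - 125\right) \frac{6 \left(-3 + 3\right)}{-2} \cdot 7 = - 109 \cdot 6 \left(- \frac{1}{2}\right) 0 \cdot 7 = \left(-109\right) 0 \cdot 7 = 0 \cdot 7 = 0$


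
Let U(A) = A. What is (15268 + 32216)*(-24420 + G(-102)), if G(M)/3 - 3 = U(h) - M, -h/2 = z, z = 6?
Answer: -1146311244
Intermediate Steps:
h = -12 (h = -2*6 = -12)
G(M) = -27 - 3*M (G(M) = 9 + 3*(-12 - M) = 9 + (-36 - 3*M) = -27 - 3*M)
(15268 + 32216)*(-24420 + G(-102)) = (15268 + 32216)*(-24420 + (-27 - 3*(-102))) = 47484*(-24420 + (-27 + 306)) = 47484*(-24420 + 279) = 47484*(-24141) = -1146311244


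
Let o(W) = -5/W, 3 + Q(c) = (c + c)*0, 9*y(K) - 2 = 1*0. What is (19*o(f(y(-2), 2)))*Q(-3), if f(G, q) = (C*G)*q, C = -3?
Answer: -855/4 ≈ -213.75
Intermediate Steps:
y(K) = 2/9 (y(K) = 2/9 + (1*0)/9 = 2/9 + (⅑)*0 = 2/9 + 0 = 2/9)
f(G, q) = -3*G*q (f(G, q) = (-3*G)*q = -3*G*q)
Q(c) = -3 (Q(c) = -3 + (c + c)*0 = -3 + (2*c)*0 = -3 + 0 = -3)
(19*o(f(y(-2), 2)))*Q(-3) = (19*(-5/((-3*2/9*2))))*(-3) = (19*(-5/(-4/3)))*(-3) = (19*(-5*(-¾)))*(-3) = (19*(15/4))*(-3) = (285/4)*(-3) = -855/4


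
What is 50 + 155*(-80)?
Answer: -12350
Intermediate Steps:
50 + 155*(-80) = 50 - 12400 = -12350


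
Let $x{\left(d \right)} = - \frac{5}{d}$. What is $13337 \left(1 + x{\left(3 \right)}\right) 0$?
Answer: $0$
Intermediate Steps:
$13337 \left(1 + x{\left(3 \right)}\right) 0 = 13337 \left(1 - \frac{5}{3}\right) 0 = 13337 \left(\left(- \frac{2}{3}\right) 0\right) = 13337 \cdot 0 = 0$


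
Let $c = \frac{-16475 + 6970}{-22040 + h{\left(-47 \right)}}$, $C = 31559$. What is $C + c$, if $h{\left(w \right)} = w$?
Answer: $\frac{697053138}{22087} \approx 31559.0$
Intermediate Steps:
$c = \frac{9505}{22087}$ ($c = \frac{-16475 + 6970}{-22040 - 47} = - \frac{9505}{-22087} = \left(-9505\right) \left(- \frac{1}{22087}\right) = \frac{9505}{22087} \approx 0.43034$)
$C + c = 31559 + \frac{9505}{22087} = \frac{697053138}{22087}$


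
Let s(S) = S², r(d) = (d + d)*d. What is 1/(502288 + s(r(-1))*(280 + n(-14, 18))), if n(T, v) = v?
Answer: 1/503480 ≈ 1.9862e-6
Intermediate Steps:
r(d) = 2*d² (r(d) = (2*d)*d = 2*d²)
1/(502288 + s(r(-1))*(280 + n(-14, 18))) = 1/(502288 + (2*(-1)²)²*(280 + 18)) = 1/(502288 + (2*1)²*298) = 1/(502288 + 2²*298) = 1/(502288 + 4*298) = 1/(502288 + 1192) = 1/503480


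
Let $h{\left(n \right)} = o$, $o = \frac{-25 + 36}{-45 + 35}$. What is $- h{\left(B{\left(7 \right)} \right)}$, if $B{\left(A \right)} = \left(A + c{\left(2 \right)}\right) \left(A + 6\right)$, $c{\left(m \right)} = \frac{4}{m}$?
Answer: $\frac{11}{10} \approx 1.1$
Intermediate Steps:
$o = - \frac{11}{10}$ ($o = \frac{11}{-10} = 11 \left(- \frac{1}{10}\right) = - \frac{11}{10} \approx -1.1$)
$B{\left(A \right)} = \left(2 + A\right) \left(6 + A\right)$ ($B{\left(A \right)} = \left(A + \frac{4}{2}\right) \left(A + 6\right) = \left(A + 4 \cdot \frac{1}{2}\right) \left(6 + A\right) = \left(A + 2\right) \left(6 + A\right) = \left(2 + A\right) \left(6 + A\right)$)
$h{\left(n \right)} = - \frac{11}{10}$
$- h{\left(B{\left(7 \right)} \right)} = \left(-1\right) \left(- \frac{11}{10}\right) = \frac{11}{10}$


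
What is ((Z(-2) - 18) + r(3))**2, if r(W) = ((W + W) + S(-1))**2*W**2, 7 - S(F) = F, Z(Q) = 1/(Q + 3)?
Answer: 3052009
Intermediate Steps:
Z(Q) = 1/(3 + Q)
S(F) = 7 - F
r(W) = W**2*(8 + 2*W)**2 (r(W) = ((W + W) + (7 - 1*(-1)))**2*W**2 = (2*W + (7 + 1))**2*W**2 = (2*W + 8)**2*W**2 = (8 + 2*W)**2*W**2 = W**2*(8 + 2*W)**2)
((Z(-2) - 18) + r(3))**2 = ((1/(3 - 2) - 18) + 4*3**2*(4 + 3)**2)**2 = ((1/1 - 18) + 4*9*7**2)**2 = ((1 - 18) + 4*9*49)**2 = (-17 + 1764)**2 = 1747**2 = 3052009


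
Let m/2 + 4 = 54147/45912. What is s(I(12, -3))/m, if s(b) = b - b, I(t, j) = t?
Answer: 0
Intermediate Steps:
s(b) = 0
m = -43167/7652 (m = -8 + 2*(54147/45912) = -8 + 2*(54147*(1/45912)) = -8 + 2*(18049/15304) = -8 + 18049/7652 = -43167/7652 ≈ -5.6413)
s(I(12, -3))/m = 0/(-43167/7652) = 0*(-7652/43167) = 0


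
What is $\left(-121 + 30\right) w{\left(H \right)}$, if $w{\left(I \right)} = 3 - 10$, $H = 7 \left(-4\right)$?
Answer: $637$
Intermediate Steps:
$H = -28$
$w{\left(I \right)} = -7$ ($w{\left(I \right)} = 3 - 10 = -7$)
$\left(-121 + 30\right) w{\left(H \right)} = \left(-121 + 30\right) \left(-7\right) = \left(-91\right) \left(-7\right) = 637$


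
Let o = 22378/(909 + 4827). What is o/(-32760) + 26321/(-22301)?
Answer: -2473256979169/2095305619680 ≈ -1.1804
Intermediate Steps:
o = 11189/2868 (o = 22378/5736 = 22378*(1/5736) = 11189/2868 ≈ 3.9013)
o/(-32760) + 26321/(-22301) = (11189/2868)/(-32760) + 26321/(-22301) = (11189/2868)*(-1/32760) + 26321*(-1/22301) = -11189/93955680 - 26321/22301 = -2473256979169/2095305619680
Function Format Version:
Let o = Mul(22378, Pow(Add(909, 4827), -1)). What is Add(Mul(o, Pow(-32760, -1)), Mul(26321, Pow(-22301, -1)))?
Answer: Rational(-2473256979169, 2095305619680) ≈ -1.1804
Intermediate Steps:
o = Rational(11189, 2868) (o = Mul(22378, Pow(5736, -1)) = Mul(22378, Rational(1, 5736)) = Rational(11189, 2868) ≈ 3.9013)
Add(Mul(o, Pow(-32760, -1)), Mul(26321, Pow(-22301, -1))) = Add(Mul(Rational(11189, 2868), Pow(-32760, -1)), Mul(26321, Pow(-22301, -1))) = Add(Mul(Rational(11189, 2868), Rational(-1, 32760)), Mul(26321, Rational(-1, 22301))) = Add(Rational(-11189, 93955680), Rational(-26321, 22301)) = Rational(-2473256979169, 2095305619680)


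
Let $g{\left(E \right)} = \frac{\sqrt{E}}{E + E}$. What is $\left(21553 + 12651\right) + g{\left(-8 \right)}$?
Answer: $34204 - \frac{i \sqrt{2}}{8} \approx 34204.0 - 0.17678 i$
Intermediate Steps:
$g{\left(E \right)} = \frac{1}{2 \sqrt{E}}$ ($g{\left(E \right)} = \frac{\sqrt{E}}{2 E} = \frac{1}{2 E} \sqrt{E} = \frac{1}{2 \sqrt{E}}$)
$\left(21553 + 12651\right) + g{\left(-8 \right)} = \left(21553 + 12651\right) + \frac{1}{2 \cdot 2 i \sqrt{2}} = 34204 + \frac{\left(- \frac{1}{4}\right) i \sqrt{2}}{2} = 34204 - \frac{i \sqrt{2}}{8}$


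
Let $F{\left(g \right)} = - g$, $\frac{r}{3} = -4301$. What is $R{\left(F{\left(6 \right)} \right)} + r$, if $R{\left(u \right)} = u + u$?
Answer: $-12915$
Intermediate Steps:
$r = -12903$ ($r = 3 \left(-4301\right) = -12903$)
$R{\left(u \right)} = 2 u$
$R{\left(F{\left(6 \right)} \right)} + r = 2 \left(\left(-1\right) 6\right) - 12903 = 2 \left(-6\right) - 12903 = -12 - 12903 = -12915$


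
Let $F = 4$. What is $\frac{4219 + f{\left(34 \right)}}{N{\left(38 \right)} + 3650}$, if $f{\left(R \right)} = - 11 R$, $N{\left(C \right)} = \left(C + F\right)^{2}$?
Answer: $\frac{3845}{5414} \approx 0.7102$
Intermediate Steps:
$N{\left(C \right)} = \left(4 + C\right)^{2}$ ($N{\left(C \right)} = \left(C + 4\right)^{2} = \left(4 + C\right)^{2}$)
$\frac{4219 + f{\left(34 \right)}}{N{\left(38 \right)} + 3650} = \frac{4219 - 374}{\left(4 + 38\right)^{2} + 3650} = \frac{4219 - 374}{42^{2} + 3650} = \frac{3845}{1764 + 3650} = \frac{3845}{5414}$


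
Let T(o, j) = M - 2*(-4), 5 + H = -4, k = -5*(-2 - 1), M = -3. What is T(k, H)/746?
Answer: 5/746 ≈ 0.0067024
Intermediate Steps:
k = 15 (k = -5*(-3) = 15)
H = -9 (H = -5 - 4 = -9)
T(o, j) = 5 (T(o, j) = -3 - 2*(-4) = -3 + 8 = 5)
T(k, H)/746 = 5/746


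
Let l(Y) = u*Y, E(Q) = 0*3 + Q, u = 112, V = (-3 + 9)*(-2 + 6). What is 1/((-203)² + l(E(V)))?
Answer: 1/43897 ≈ 2.2781e-5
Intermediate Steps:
V = 24 (V = 6*4 = 24)
E(Q) = Q (E(Q) = 0 + Q = Q)
l(Y) = 112*Y
1/((-203)² + l(E(V))) = 1/((-203)² + 112*24) = 1/(41209 + 2688) = 1/43897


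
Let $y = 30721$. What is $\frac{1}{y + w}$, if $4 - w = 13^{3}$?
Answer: $\frac{1}{28528} \approx 3.5053 \cdot 10^{-5}$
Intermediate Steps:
$w = -2193$ ($w = 4 - 13^{3} = 4 - 2197 = -2193$)
$\frac{1}{y + w} = \frac{1}{30721 - 2193} = \frac{1}{28528}$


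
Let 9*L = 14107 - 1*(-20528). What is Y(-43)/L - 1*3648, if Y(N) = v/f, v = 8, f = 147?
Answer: -2063691832/565705 ≈ -3648.0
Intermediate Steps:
L = 11545/3 (L = (14107 - 1*(-20528))/9 = (14107 + 20528)/9 = (⅑)*34635 = 11545/3 ≈ 3848.3)
Y(N) = 8/147
Y(-43)/L - 1*3648 = 8/(147*(11545/3)) - 1*3648 = (8/147)*(3/11545) - 3648 = 8/565705 - 3648 = -2063691832/565705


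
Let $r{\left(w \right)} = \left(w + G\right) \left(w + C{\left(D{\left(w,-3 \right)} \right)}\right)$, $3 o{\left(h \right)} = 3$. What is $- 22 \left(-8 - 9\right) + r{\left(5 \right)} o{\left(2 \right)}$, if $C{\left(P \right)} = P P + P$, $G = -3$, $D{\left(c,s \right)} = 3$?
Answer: $408$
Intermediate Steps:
$C{\left(P \right)} = P + P^{2}$ ($C{\left(P \right)} = P^{2} + P = P + P^{2}$)
$o{\left(h \right)} = 1$ ($o{\left(h \right)} = \frac{1}{3} \cdot 3 = 1$)
$r{\left(w \right)} = \left(-3 + w\right) \left(12 + w\right)$ ($r{\left(w \right)} = \left(w - 3\right) \left(w + 3 \left(1 + 3\right)\right) = \left(-3 + w\right) \left(w + 3 \cdot 4\right) = \left(-3 + w\right) \left(w + 12\right) = \left(-3 + w\right) \left(12 + w\right)$)
$- 22 \left(-8 - 9\right) + r{\left(5 \right)} o{\left(2 \right)} = - 22 \left(-8 - 9\right) + \left(-36 + 5^{2} + 9 \cdot 5\right) 1 = \left(-22\right) \left(-17\right) + \left(-36 + 25 + 45\right) 1 = 374 + 34 \cdot 1 = 374 + 34 = 408$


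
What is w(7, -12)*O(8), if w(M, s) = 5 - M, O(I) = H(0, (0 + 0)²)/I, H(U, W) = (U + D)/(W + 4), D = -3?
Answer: 3/16 ≈ 0.18750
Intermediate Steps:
H(U, W) = (-3 + U)/(4 + W) (H(U, W) = (U - 3)/(W + 4) = (-3 + U)/(4 + W))
O(I) = -3/(4*I) (O(I) = ((-3 + 0)/(4 + (0 + 0)²))/I = (-3/(4 + 0²))/I = (-3/(4 + 0))/I = (-3/4)/I = ((¼)*(-3))/I = -3/(4*I))
w(7, -12)*O(8) = (5 - 1*7)*(-¾/8) = (5 - 7)*(-¾*⅛) = -2*(-3/32) = 3/16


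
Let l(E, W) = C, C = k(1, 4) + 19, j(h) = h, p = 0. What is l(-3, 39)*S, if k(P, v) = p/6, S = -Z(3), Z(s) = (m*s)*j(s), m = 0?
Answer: 0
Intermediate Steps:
Z(s) = 0 (Z(s) = (0*s)*s = 0*s = 0)
S = 0 (S = -1*0 = 0)
k(P, v) = 0 (k(P, v) = 0/6 = 0*(1/6) = 0)
C = 19 (C = 0 + 19 = 19)
l(E, W) = 19
l(-3, 39)*S = 19*0 = 0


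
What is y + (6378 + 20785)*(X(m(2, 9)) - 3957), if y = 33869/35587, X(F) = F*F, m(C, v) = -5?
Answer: -3800866511823/35587 ≈ -1.0680e+8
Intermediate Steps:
X(F) = F²
y = 33869/35587 (y = 33869*(1/35587) = 33869/35587 ≈ 0.95172)
y + (6378 + 20785)*(X(m(2, 9)) - 3957) = 33869/35587 + (6378 + 20785)*((-5)² - 3957) = 33869/35587 + 27163*(25 - 3957) = 33869/35587 + 27163*(-3932) = 33869/35587 - 106804916 = -3800866511823/35587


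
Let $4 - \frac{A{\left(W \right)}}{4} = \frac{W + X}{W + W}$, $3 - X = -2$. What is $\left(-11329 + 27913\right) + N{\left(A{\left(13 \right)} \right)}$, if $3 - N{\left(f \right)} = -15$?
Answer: $16602$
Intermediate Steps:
$X = 5$ ($X = 3 - -2 = 3 + 2 = 5$)
$A{\left(W \right)} = 16 - \frac{2 \left(5 + W\right)}{W}$ ($A{\left(W \right)} = 16 - 4 \frac{W + 5}{W + W} = 16 - 4 \frac{5 + W}{2 W} = 16 - \frac{2 \left(5 + W\right)}{W}$)
$N{\left(f \right)} = 18$ ($N{\left(f \right)} = 3 - -15 = 3 + 15 = 18$)
$\left(-11329 + 27913\right) + N{\left(A{\left(13 \right)} \right)} = \left(-11329 + 27913\right) + 18 = 16584 + 18 = 16602$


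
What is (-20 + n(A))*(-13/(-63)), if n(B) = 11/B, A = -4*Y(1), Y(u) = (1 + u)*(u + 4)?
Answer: -10543/2520 ≈ -4.1837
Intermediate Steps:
Y(u) = (1 + u)*(4 + u)
A = -40 (A = -4*(4 + 1² + 5*1) = -4*(4 + 1 + 5) = -4*10 = -40)
(-20 + n(A))*(-13/(-63)) = (-20 + 11/(-40))*(-13/(-63)) = (-20 + 11*(-1/40))*(-13*(-1/63)) = (-20 - 11/40)*(13/63) = -811/40*13/63 = -10543/2520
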